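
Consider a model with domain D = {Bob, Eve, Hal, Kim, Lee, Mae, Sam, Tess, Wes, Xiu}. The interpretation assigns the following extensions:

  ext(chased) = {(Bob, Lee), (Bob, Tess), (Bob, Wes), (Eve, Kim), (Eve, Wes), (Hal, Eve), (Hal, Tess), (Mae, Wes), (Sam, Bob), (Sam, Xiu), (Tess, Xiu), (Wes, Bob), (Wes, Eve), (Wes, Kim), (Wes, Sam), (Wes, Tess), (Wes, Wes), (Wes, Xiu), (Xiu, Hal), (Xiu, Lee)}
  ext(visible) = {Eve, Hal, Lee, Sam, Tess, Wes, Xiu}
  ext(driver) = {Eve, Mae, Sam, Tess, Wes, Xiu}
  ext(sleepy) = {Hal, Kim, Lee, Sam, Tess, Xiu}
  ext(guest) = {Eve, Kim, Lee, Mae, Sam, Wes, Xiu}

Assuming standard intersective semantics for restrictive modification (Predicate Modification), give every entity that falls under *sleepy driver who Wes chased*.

{Sam, Tess, Xiu}

⟦who Wes chased⟧ = {x : ⟨Wes, x⟩ ∈ ⟦chased⟧} = {Bob, Eve, Kim, Sam, Tess, Wes, Xiu}
⟦driver⟧ = {Eve, Mae, Sam, Tess, Wes, Xiu}
… ∩ ⟦who Wes chased⟧ = {Eve, Mae, Sam, Tess, Wes, Xiu} ∩ {Bob, Eve, Kim, Sam, Tess, Wes, Xiu} = {Eve, Sam, Tess, Wes, Xiu}
… ∩ ⟦sleepy⟧ = {Eve, Sam, Tess, Wes, Xiu} ∩ {Hal, Kim, Lee, Sam, Tess, Xiu} = {Sam, Tess, Xiu}
So ⟦sleepy driver who Wes chased⟧ = {Sam, Tess, Xiu}.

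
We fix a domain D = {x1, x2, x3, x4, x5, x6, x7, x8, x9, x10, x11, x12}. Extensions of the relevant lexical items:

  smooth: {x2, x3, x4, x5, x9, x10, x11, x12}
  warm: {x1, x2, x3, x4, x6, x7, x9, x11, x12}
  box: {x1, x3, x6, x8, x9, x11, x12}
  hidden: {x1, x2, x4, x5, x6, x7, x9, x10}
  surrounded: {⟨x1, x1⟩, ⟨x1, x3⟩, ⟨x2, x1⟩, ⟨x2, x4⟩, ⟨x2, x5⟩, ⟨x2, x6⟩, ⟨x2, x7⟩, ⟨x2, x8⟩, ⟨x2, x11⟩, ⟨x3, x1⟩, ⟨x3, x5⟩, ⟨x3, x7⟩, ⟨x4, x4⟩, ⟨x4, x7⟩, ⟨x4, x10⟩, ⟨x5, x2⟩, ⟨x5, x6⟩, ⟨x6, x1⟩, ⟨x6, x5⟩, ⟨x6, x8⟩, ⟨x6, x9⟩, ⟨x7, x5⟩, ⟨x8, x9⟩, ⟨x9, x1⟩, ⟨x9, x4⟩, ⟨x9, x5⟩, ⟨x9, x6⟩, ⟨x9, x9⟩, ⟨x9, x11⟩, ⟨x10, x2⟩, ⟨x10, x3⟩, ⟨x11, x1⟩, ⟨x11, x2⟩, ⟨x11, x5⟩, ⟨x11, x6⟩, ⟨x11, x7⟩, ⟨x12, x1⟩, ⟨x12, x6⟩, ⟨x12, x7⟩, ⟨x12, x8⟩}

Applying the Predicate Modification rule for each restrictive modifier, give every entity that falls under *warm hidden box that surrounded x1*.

{x1, x6, x9}

⟦that surrounded x1⟧ = {x : ⟨x, x1⟩ ∈ ⟦surrounded⟧} = {x1, x2, x3, x6, x9, x11, x12}
⟦box⟧ = {x1, x3, x6, x8, x9, x11, x12}
… ∩ ⟦that surrounded x1⟧ = {x1, x3, x6, x8, x9, x11, x12} ∩ {x1, x2, x3, x6, x9, x11, x12} = {x1, x3, x6, x9, x11, x12}
… ∩ ⟦warm⟧ = {x1, x3, x6, x9, x11, x12} ∩ {x1, x2, x3, x4, x6, x7, x9, x11, x12} = {x1, x3, x6, x9, x11, x12}
… ∩ ⟦hidden⟧ = {x1, x3, x6, x9, x11, x12} ∩ {x1, x2, x4, x5, x6, x7, x9, x10} = {x1, x6, x9}
So ⟦warm hidden box that surrounded x1⟧ = {x1, x6, x9}.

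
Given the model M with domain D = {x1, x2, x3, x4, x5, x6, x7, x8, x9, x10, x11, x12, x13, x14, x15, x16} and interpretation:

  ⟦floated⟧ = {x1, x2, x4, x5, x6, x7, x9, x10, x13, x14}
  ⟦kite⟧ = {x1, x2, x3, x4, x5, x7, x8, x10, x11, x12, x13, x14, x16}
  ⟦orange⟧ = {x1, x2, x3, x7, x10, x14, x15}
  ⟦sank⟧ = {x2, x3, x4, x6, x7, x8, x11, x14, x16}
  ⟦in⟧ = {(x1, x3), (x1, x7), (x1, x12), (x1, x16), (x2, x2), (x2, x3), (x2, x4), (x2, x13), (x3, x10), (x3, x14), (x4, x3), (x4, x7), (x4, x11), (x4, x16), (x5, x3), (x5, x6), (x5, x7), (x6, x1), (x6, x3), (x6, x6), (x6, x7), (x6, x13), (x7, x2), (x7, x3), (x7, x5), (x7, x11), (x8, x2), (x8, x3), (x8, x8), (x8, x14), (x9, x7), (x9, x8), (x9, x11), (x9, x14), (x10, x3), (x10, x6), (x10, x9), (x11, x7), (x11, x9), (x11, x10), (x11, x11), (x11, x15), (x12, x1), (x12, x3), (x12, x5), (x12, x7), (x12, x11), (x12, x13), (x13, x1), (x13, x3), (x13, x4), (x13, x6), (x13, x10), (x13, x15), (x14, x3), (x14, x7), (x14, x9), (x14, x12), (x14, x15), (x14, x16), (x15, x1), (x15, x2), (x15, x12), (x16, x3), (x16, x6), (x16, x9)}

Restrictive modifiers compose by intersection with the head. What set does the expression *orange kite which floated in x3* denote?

{x1, x2, x7, x10, x14}

⟦which floated⟧ = ⟦floated⟧ = {x1, x2, x4, x5, x6, x7, x9, x10, x13, x14}
⟦in x3⟧ = {x : ⟨x, x3⟩ ∈ ⟦in⟧} = {x1, x2, x4, x5, x6, x7, x8, x10, x12, x13, x14, x16}
⟦kite⟧ = {x1, x2, x3, x4, x5, x7, x8, x10, x11, x12, x13, x14, x16}
… ∩ ⟦which floated⟧ = {x1, x2, x3, x4, x5, x7, x8, x10, x11, x12, x13, x14, x16} ∩ {x1, x2, x4, x5, x6, x7, x9, x10, x13, x14} = {x1, x2, x4, x5, x7, x10, x13, x14}
… ∩ ⟦in x3⟧ = {x1, x2, x4, x5, x7, x10, x13, x14} ∩ {x1, x2, x4, x5, x6, x7, x8, x10, x12, x13, x14, x16} = {x1, x2, x4, x5, x7, x10, x13, x14}
… ∩ ⟦orange⟧ = {x1, x2, x4, x5, x7, x10, x13, x14} ∩ {x1, x2, x3, x7, x10, x14, x15} = {x1, x2, x7, x10, x14}
So ⟦orange kite which floated in x3⟧ = {x1, x2, x7, x10, x14}.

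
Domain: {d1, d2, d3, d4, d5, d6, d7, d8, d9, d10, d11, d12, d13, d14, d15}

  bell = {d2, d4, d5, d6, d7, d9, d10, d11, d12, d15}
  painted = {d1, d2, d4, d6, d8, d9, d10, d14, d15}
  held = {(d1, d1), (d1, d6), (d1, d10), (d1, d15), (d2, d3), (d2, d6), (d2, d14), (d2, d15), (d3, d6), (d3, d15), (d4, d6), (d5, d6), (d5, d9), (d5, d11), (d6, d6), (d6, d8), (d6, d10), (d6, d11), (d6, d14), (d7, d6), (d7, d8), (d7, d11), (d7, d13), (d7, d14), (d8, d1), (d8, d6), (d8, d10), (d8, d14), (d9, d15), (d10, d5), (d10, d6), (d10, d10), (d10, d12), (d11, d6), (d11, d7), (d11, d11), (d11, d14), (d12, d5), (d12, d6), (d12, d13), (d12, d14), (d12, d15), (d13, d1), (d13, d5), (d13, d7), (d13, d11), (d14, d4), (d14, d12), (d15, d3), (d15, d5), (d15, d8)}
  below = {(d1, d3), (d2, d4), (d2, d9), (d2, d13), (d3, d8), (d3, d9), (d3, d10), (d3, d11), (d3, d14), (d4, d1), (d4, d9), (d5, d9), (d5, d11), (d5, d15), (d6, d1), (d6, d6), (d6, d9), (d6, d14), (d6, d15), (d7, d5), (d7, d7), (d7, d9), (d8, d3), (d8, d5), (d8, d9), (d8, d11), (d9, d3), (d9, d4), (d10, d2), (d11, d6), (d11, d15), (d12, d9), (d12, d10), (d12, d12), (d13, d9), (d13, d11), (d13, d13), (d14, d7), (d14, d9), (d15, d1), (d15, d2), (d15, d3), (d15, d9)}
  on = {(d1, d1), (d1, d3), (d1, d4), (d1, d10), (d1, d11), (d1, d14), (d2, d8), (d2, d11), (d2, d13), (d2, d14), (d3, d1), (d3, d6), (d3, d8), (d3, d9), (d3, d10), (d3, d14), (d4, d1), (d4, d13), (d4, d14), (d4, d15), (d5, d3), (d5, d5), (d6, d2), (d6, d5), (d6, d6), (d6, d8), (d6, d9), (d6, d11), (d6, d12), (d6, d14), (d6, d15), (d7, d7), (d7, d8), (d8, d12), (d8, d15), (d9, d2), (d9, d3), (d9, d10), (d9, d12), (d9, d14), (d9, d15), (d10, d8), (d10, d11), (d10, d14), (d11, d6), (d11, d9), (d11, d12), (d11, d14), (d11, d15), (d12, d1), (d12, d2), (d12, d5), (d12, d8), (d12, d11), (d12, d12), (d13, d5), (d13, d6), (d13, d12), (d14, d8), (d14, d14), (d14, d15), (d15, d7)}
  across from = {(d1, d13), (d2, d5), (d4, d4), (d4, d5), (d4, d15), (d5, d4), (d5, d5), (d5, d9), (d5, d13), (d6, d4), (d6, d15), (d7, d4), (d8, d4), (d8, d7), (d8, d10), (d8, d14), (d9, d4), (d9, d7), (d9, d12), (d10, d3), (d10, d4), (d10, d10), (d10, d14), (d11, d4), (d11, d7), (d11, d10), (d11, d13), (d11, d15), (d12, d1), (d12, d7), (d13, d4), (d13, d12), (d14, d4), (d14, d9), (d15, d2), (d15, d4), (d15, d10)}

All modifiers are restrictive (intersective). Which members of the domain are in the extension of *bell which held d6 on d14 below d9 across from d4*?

{d4, d6}

⟦which held d6⟧ = {x : ⟨x, d6⟩ ∈ ⟦held⟧} = {d1, d2, d3, d4, d5, d6, d7, d8, d10, d11, d12}
⟦on d14⟧ = {x : ⟨x, d14⟩ ∈ ⟦on⟧} = {d1, d2, d3, d4, d6, d9, d10, d11, d14}
⟦below d9⟧ = {x : ⟨x, d9⟩ ∈ ⟦below⟧} = {d2, d3, d4, d5, d6, d7, d8, d12, d13, d14, d15}
⟦across from d4⟧ = {x : ⟨x, d4⟩ ∈ ⟦across from⟧} = {d4, d5, d6, d7, d8, d9, d10, d11, d13, d14, d15}
⟦bell⟧ = {d2, d4, d5, d6, d7, d9, d10, d11, d12, d15}
… ∩ ⟦which held d6⟧ = {d2, d4, d5, d6, d7, d9, d10, d11, d12, d15} ∩ {d1, d2, d3, d4, d5, d6, d7, d8, d10, d11, d12} = {d2, d4, d5, d6, d7, d10, d11, d12}
… ∩ ⟦on d14⟧ = {d2, d4, d5, d6, d7, d10, d11, d12} ∩ {d1, d2, d3, d4, d6, d9, d10, d11, d14} = {d2, d4, d6, d10, d11}
… ∩ ⟦below d9⟧ = {d2, d4, d6, d10, d11} ∩ {d2, d3, d4, d5, d6, d7, d8, d12, d13, d14, d15} = {d2, d4, d6}
… ∩ ⟦across from d4⟧ = {d2, d4, d6} ∩ {d4, d5, d6, d7, d8, d9, d10, d11, d13, d14, d15} = {d4, d6}
So ⟦bell which held d6 on d14 below d9 across from d4⟧ = {d4, d6}.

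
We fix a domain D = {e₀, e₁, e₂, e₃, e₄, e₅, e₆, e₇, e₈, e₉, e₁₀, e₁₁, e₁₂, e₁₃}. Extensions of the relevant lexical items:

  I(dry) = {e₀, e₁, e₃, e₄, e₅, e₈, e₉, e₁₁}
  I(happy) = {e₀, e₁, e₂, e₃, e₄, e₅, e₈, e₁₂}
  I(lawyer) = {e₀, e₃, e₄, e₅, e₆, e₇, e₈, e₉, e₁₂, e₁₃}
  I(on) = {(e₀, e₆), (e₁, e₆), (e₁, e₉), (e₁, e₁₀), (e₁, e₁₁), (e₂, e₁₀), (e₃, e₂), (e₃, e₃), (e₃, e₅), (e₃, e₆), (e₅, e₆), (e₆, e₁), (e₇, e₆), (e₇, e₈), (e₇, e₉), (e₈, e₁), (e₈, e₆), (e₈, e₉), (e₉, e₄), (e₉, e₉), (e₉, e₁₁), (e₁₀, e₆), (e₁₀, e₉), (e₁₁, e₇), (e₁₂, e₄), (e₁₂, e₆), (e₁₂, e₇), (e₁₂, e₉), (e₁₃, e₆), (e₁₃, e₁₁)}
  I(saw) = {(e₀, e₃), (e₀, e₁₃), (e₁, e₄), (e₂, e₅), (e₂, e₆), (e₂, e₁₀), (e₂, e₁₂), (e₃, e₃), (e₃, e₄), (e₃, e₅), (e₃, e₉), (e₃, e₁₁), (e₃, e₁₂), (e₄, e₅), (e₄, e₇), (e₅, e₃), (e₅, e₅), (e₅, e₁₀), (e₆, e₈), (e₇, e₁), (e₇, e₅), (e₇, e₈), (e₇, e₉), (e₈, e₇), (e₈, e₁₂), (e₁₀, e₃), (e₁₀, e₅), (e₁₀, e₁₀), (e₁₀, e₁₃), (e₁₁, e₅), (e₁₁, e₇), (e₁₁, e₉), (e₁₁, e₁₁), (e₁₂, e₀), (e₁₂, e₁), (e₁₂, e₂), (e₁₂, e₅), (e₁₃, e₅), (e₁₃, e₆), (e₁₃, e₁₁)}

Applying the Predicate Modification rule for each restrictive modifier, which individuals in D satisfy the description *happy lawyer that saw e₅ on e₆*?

{e₃, e₅, e₁₂}

⟦that saw e₅⟧ = {x : ⟨x, e₅⟩ ∈ ⟦saw⟧} = {e₂, e₃, e₄, e₅, e₇, e₁₀, e₁₁, e₁₂, e₁₃}
⟦on e₆⟧ = {x : ⟨x, e₆⟩ ∈ ⟦on⟧} = {e₀, e₁, e₃, e₅, e₇, e₈, e₁₀, e₁₂, e₁₃}
⟦lawyer⟧ = {e₀, e₃, e₄, e₅, e₆, e₇, e₈, e₉, e₁₂, e₁₃}
… ∩ ⟦that saw e₅⟧ = {e₀, e₃, e₄, e₅, e₆, e₇, e₈, e₉, e₁₂, e₁₃} ∩ {e₂, e₃, e₄, e₅, e₇, e₁₀, e₁₁, e₁₂, e₁₃} = {e₃, e₄, e₅, e₇, e₁₂, e₁₃}
… ∩ ⟦on e₆⟧ = {e₃, e₄, e₅, e₇, e₁₂, e₁₃} ∩ {e₀, e₁, e₃, e₅, e₇, e₈, e₁₀, e₁₂, e₁₃} = {e₃, e₅, e₇, e₁₂, e₁₃}
… ∩ ⟦happy⟧ = {e₃, e₅, e₇, e₁₂, e₁₃} ∩ {e₀, e₁, e₂, e₃, e₄, e₅, e₈, e₁₂} = {e₃, e₅, e₁₂}
So ⟦happy lawyer that saw e₅ on e₆⟧ = {e₃, e₅, e₁₂}.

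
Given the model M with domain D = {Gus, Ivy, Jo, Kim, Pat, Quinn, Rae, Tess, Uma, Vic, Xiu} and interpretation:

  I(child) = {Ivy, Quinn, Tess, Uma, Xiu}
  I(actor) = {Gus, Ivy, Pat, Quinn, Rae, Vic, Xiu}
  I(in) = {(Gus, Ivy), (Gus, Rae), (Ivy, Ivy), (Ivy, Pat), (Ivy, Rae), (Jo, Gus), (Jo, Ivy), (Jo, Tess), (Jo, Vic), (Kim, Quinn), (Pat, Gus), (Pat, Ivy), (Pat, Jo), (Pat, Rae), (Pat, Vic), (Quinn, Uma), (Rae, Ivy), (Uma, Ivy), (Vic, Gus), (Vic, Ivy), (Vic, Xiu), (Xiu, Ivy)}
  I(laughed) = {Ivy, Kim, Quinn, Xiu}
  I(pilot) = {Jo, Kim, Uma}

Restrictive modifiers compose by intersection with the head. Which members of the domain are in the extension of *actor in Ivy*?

{Gus, Ivy, Pat, Rae, Vic, Xiu}

⟦in Ivy⟧ = {x : ⟨x, Ivy⟩ ∈ ⟦in⟧} = {Gus, Ivy, Jo, Pat, Rae, Uma, Vic, Xiu}
⟦actor⟧ = {Gus, Ivy, Pat, Quinn, Rae, Vic, Xiu}
… ∩ ⟦in Ivy⟧ = {Gus, Ivy, Pat, Quinn, Rae, Vic, Xiu} ∩ {Gus, Ivy, Jo, Pat, Rae, Uma, Vic, Xiu} = {Gus, Ivy, Pat, Rae, Vic, Xiu}
So ⟦actor in Ivy⟧ = {Gus, Ivy, Pat, Rae, Vic, Xiu}.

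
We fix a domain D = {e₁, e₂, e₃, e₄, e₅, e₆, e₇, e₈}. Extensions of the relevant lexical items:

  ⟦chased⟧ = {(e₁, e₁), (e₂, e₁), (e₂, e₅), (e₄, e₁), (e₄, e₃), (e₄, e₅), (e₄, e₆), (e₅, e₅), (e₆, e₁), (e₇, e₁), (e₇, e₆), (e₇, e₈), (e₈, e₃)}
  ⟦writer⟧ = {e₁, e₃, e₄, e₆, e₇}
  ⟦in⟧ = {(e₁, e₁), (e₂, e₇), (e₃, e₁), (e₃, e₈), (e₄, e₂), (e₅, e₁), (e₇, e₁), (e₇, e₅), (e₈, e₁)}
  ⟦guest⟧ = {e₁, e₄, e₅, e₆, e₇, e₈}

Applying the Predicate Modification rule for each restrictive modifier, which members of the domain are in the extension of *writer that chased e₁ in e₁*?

{e₁, e₇}

⟦that chased e₁⟧ = {x : ⟨x, e₁⟩ ∈ ⟦chased⟧} = {e₁, e₂, e₄, e₆, e₇}
⟦in e₁⟧ = {x : ⟨x, e₁⟩ ∈ ⟦in⟧} = {e₁, e₃, e₅, e₇, e₈}
⟦writer⟧ = {e₁, e₃, e₄, e₆, e₇}
… ∩ ⟦that chased e₁⟧ = {e₁, e₃, e₄, e₆, e₇} ∩ {e₁, e₂, e₄, e₆, e₇} = {e₁, e₄, e₆, e₇}
… ∩ ⟦in e₁⟧ = {e₁, e₄, e₆, e₇} ∩ {e₁, e₃, e₅, e₇, e₈} = {e₁, e₇}
So ⟦writer that chased e₁ in e₁⟧ = {e₁, e₇}.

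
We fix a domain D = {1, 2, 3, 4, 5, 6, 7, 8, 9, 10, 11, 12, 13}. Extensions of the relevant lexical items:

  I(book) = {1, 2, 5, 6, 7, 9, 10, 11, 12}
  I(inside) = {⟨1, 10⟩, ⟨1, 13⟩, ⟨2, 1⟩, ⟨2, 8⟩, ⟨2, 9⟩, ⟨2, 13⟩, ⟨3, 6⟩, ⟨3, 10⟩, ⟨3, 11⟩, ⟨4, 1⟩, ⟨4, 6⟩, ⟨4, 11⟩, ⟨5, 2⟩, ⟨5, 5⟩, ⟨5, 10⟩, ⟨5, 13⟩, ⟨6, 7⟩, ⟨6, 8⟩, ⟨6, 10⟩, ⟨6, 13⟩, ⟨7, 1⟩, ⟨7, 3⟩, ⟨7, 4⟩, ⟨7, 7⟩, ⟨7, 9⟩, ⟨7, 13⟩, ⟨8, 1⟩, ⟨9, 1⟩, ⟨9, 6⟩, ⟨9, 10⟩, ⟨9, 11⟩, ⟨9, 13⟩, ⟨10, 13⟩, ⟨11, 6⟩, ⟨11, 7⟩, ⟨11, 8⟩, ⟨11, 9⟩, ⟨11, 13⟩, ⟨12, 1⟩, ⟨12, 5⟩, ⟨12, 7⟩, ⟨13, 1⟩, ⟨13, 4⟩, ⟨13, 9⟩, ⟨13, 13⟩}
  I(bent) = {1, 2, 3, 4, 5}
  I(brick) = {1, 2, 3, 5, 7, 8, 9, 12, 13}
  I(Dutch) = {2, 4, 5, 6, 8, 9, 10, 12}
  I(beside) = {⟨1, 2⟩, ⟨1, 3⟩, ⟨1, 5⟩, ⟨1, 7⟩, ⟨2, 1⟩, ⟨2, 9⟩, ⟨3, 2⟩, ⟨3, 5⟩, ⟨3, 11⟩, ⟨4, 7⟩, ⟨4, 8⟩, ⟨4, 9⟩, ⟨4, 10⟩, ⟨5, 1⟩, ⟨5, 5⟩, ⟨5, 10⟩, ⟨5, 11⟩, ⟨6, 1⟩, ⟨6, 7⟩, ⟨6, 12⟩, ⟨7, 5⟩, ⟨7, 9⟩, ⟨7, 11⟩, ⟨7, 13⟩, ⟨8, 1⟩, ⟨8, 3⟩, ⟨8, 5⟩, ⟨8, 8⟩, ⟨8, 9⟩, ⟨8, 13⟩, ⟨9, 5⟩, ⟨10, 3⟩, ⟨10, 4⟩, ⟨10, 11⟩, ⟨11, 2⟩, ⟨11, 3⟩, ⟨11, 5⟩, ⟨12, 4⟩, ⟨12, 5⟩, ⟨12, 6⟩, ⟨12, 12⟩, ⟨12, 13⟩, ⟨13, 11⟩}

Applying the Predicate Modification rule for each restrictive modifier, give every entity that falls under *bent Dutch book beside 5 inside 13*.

⟦beside 5⟧ = {x : ⟨x, 5⟩ ∈ ⟦beside⟧} = {1, 3, 5, 7, 8, 9, 11, 12}
⟦inside 13⟧ = {x : ⟨x, 13⟩ ∈ ⟦inside⟧} = {1, 2, 5, 6, 7, 9, 10, 11, 13}
⟦book⟧ = {1, 2, 5, 6, 7, 9, 10, 11, 12}
… ∩ ⟦beside 5⟧ = {1, 2, 5, 6, 7, 9, 10, 11, 12} ∩ {1, 3, 5, 7, 8, 9, 11, 12} = {1, 5, 7, 9, 11, 12}
… ∩ ⟦inside 13⟧ = {1, 5, 7, 9, 11, 12} ∩ {1, 2, 5, 6, 7, 9, 10, 11, 13} = {1, 5, 7, 9, 11}
… ∩ ⟦bent⟧ = {1, 5, 7, 9, 11} ∩ {1, 2, 3, 4, 5} = {1, 5}
… ∩ ⟦Dutch⟧ = {1, 5} ∩ {2, 4, 5, 6, 8, 9, 10, 12} = {5}
So ⟦bent Dutch book beside 5 inside 13⟧ = {5}.

{5}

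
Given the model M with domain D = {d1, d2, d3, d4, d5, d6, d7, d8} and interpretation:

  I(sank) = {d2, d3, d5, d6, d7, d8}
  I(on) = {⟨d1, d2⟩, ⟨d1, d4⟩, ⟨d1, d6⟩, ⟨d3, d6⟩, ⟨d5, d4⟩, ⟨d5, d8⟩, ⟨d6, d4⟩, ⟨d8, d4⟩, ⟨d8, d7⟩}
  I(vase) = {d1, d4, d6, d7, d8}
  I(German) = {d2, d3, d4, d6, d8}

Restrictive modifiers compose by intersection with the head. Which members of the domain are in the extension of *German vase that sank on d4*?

⟦that sank⟧ = ⟦sank⟧ = {d2, d3, d5, d6, d7, d8}
⟦on d4⟧ = {x : ⟨x, d4⟩ ∈ ⟦on⟧} = {d1, d5, d6, d8}
⟦vase⟧ = {d1, d4, d6, d7, d8}
… ∩ ⟦that sank⟧ = {d1, d4, d6, d7, d8} ∩ {d2, d3, d5, d6, d7, d8} = {d6, d7, d8}
… ∩ ⟦on d4⟧ = {d6, d7, d8} ∩ {d1, d5, d6, d8} = {d6, d8}
… ∩ ⟦German⟧ = {d6, d8} ∩ {d2, d3, d4, d6, d8} = {d6, d8}
So ⟦German vase that sank on d4⟧ = {d6, d8}.

{d6, d8}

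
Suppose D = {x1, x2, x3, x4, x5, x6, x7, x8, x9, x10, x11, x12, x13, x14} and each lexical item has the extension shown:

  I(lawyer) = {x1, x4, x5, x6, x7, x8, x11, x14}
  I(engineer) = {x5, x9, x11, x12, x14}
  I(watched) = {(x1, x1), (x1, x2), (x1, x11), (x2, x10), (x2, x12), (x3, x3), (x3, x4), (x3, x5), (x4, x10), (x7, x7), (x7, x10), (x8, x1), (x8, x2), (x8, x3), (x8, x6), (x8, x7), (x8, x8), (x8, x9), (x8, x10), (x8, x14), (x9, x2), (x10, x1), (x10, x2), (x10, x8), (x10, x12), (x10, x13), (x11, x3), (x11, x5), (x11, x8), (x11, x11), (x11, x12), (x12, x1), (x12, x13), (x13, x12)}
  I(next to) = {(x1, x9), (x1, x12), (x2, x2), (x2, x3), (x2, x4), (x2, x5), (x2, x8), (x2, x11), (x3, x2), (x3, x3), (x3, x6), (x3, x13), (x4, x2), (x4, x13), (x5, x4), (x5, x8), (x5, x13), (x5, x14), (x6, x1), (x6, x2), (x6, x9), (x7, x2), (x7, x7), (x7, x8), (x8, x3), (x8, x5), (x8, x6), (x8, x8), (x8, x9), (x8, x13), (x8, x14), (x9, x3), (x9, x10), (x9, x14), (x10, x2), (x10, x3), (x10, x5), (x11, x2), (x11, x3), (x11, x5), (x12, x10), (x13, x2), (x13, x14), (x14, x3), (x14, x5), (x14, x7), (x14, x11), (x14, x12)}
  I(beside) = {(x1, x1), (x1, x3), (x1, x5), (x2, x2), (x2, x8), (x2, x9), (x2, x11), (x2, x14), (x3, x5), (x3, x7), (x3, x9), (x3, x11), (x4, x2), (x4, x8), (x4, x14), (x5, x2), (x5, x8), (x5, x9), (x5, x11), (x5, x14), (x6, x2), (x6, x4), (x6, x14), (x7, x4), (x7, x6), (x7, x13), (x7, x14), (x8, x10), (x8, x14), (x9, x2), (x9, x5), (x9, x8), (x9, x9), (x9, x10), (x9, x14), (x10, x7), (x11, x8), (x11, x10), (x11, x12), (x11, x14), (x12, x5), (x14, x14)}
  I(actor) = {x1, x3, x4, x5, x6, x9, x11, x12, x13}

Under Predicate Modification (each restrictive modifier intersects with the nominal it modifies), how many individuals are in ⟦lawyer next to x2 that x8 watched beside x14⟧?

⟦next to x2⟧ = {x : ⟨x, x2⟩ ∈ ⟦next to⟧} = {x2, x3, x4, x6, x7, x10, x11, x13}
⟦that x8 watched⟧ = {x : ⟨x8, x⟩ ∈ ⟦watched⟧} = {x1, x2, x3, x6, x7, x8, x9, x10, x14}
⟦beside x14⟧ = {x : ⟨x, x14⟩ ∈ ⟦beside⟧} = {x2, x4, x5, x6, x7, x8, x9, x11, x14}
⟦lawyer⟧ = {x1, x4, x5, x6, x7, x8, x11, x14}
… ∩ ⟦next to x2⟧ = {x1, x4, x5, x6, x7, x8, x11, x14} ∩ {x2, x3, x4, x6, x7, x10, x11, x13} = {x4, x6, x7, x11}
… ∩ ⟦that x8 watched⟧ = {x4, x6, x7, x11} ∩ {x1, x2, x3, x6, x7, x8, x9, x10, x14} = {x6, x7}
… ∩ ⟦beside x14⟧ = {x6, x7} ∩ {x2, x4, x5, x6, x7, x8, x9, x11, x14} = {x6, x7}
⟦lawyer next to x2 that x8 watched beside x14⟧ = {x6, x7}, so the cardinality is 2.

2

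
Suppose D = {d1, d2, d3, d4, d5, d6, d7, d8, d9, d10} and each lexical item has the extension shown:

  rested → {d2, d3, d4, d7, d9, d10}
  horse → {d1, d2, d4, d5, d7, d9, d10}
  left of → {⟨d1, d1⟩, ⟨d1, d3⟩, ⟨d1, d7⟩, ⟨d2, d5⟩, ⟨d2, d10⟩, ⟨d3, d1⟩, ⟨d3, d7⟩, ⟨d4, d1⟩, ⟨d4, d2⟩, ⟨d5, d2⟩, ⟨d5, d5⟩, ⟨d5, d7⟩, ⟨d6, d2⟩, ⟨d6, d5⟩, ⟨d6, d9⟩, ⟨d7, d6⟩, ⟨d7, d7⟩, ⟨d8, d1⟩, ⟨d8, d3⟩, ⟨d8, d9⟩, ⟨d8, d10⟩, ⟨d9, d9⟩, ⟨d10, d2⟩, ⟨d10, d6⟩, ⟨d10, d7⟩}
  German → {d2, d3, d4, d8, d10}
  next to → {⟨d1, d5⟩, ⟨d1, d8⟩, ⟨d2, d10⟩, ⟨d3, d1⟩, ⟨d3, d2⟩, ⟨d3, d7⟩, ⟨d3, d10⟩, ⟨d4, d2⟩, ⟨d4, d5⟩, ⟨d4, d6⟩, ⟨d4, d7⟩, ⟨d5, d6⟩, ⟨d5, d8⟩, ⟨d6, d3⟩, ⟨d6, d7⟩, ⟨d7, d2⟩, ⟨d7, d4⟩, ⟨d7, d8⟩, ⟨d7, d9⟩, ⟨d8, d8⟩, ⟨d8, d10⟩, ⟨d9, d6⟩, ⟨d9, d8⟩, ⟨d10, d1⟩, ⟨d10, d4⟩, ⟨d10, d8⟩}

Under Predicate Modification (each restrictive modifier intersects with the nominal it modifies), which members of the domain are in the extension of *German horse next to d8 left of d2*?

⟦next to d8⟧ = {x : ⟨x, d8⟩ ∈ ⟦next to⟧} = {d1, d5, d7, d8, d9, d10}
⟦left of d2⟧ = {x : ⟨x, d2⟩ ∈ ⟦left of⟧} = {d4, d5, d6, d10}
⟦horse⟧ = {d1, d2, d4, d5, d7, d9, d10}
… ∩ ⟦next to d8⟧ = {d1, d2, d4, d5, d7, d9, d10} ∩ {d1, d5, d7, d8, d9, d10} = {d1, d5, d7, d9, d10}
… ∩ ⟦left of d2⟧ = {d1, d5, d7, d9, d10} ∩ {d4, d5, d6, d10} = {d5, d10}
… ∩ ⟦German⟧ = {d5, d10} ∩ {d2, d3, d4, d8, d10} = {d10}
So ⟦German horse next to d8 left of d2⟧ = {d10}.

{d10}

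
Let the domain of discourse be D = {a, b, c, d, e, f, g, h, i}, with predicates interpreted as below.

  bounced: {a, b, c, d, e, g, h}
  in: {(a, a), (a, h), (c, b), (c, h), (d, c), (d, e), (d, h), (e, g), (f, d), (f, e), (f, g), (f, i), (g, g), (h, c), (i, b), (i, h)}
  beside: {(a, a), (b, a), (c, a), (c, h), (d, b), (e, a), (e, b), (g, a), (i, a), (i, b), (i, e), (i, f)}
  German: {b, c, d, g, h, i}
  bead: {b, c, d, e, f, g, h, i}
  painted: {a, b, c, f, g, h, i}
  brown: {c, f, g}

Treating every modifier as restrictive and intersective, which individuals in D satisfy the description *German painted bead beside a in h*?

⟦beside a⟧ = {x : ⟨x, a⟩ ∈ ⟦beside⟧} = {a, b, c, e, g, i}
⟦in h⟧ = {x : ⟨x, h⟩ ∈ ⟦in⟧} = {a, c, d, i}
⟦bead⟧ = {b, c, d, e, f, g, h, i}
… ∩ ⟦beside a⟧ = {b, c, d, e, f, g, h, i} ∩ {a, b, c, e, g, i} = {b, c, e, g, i}
… ∩ ⟦in h⟧ = {b, c, e, g, i} ∩ {a, c, d, i} = {c, i}
… ∩ ⟦German⟧ = {c, i} ∩ {b, c, d, g, h, i} = {c, i}
… ∩ ⟦painted⟧ = {c, i} ∩ {a, b, c, f, g, h, i} = {c, i}
So ⟦German painted bead beside a in h⟧ = {c, i}.

{c, i}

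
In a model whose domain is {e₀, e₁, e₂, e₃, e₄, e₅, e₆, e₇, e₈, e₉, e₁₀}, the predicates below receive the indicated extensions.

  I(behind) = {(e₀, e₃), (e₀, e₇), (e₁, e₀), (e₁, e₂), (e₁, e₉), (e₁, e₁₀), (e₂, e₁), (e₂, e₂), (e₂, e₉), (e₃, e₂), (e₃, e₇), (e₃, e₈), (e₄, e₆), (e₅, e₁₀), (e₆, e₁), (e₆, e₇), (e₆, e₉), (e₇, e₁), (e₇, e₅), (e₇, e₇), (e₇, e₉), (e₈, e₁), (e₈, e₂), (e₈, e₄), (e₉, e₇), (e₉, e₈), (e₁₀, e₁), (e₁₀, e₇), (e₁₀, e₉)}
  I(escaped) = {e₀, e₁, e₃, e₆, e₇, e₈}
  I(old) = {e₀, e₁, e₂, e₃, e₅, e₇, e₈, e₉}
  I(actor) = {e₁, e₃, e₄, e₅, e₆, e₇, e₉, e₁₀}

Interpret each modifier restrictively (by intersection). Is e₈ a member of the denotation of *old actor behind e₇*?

⟦behind e₇⟧ = {x : ⟨x, e₇⟩ ∈ ⟦behind⟧} = {e₀, e₃, e₆, e₇, e₉, e₁₀}
⟦actor⟧ = {e₁, e₃, e₄, e₅, e₆, e₇, e₉, e₁₀}
… ∩ ⟦behind e₇⟧ = {e₁, e₃, e₄, e₅, e₆, e₇, e₉, e₁₀} ∩ {e₀, e₃, e₆, e₇, e₉, e₁₀} = {e₃, e₆, e₇, e₉, e₁₀}
… ∩ ⟦old⟧ = {e₃, e₆, e₇, e₉, e₁₀} ∩ {e₀, e₁, e₂, e₃, e₅, e₇, e₈, e₉} = {e₃, e₇, e₉}
⟦old actor behind e₇⟧ = {e₃, e₇, e₉}; e₈ ∉ this set.

no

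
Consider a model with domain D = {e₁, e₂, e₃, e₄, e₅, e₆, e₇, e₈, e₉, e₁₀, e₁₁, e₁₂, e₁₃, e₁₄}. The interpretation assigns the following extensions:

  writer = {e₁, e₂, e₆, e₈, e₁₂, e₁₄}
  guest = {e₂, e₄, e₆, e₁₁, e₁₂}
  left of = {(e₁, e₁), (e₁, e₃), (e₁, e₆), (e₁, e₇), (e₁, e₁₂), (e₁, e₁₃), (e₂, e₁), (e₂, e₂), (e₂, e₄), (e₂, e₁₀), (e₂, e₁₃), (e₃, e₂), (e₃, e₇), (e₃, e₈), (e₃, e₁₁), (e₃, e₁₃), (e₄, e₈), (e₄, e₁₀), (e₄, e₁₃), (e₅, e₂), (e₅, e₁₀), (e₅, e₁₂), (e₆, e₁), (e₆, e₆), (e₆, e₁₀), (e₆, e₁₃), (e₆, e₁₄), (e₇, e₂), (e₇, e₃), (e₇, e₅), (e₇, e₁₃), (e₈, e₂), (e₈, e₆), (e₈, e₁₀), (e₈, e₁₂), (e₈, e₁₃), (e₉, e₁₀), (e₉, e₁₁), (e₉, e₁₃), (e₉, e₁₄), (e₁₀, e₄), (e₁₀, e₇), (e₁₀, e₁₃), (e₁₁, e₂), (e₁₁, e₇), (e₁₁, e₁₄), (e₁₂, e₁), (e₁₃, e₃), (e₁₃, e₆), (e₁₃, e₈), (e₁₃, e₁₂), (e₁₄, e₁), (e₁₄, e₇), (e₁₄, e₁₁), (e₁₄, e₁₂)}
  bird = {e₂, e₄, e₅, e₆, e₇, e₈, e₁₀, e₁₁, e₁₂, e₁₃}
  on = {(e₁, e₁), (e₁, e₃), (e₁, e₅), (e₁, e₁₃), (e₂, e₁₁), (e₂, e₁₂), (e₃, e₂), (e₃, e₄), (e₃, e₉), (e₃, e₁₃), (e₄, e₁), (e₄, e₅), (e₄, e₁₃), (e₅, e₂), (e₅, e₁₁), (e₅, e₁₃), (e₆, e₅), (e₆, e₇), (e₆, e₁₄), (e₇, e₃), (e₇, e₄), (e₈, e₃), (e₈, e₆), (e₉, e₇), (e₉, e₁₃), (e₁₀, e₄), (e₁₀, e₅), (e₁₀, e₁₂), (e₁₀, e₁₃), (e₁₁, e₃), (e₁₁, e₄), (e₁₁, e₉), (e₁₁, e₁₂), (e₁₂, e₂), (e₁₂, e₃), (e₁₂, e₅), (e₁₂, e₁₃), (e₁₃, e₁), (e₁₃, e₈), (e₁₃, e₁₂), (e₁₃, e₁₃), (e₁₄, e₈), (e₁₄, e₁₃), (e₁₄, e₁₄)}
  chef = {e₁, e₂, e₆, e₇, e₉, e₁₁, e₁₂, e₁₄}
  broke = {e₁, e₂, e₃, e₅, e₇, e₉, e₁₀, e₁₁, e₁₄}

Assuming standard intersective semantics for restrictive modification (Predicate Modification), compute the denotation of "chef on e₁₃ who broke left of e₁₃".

⟦on e₁₃⟧ = {x : ⟨x, e₁₃⟩ ∈ ⟦on⟧} = {e₁, e₃, e₄, e₅, e₉, e₁₀, e₁₂, e₁₃, e₁₄}
⟦who broke⟧ = ⟦broke⟧ = {e₁, e₂, e₃, e₅, e₇, e₉, e₁₀, e₁₁, e₁₄}
⟦left of e₁₃⟧ = {x : ⟨x, e₁₃⟩ ∈ ⟦left of⟧} = {e₁, e₂, e₃, e₄, e₆, e₇, e₈, e₉, e₁₀}
⟦chef⟧ = {e₁, e₂, e₆, e₇, e₉, e₁₁, e₁₂, e₁₄}
… ∩ ⟦on e₁₃⟧ = {e₁, e₂, e₆, e₇, e₉, e₁₁, e₁₂, e₁₄} ∩ {e₁, e₃, e₄, e₅, e₉, e₁₀, e₁₂, e₁₃, e₁₄} = {e₁, e₉, e₁₂, e₁₄}
… ∩ ⟦who broke⟧ = {e₁, e₉, e₁₂, e₁₄} ∩ {e₁, e₂, e₃, e₅, e₇, e₉, e₁₀, e₁₁, e₁₄} = {e₁, e₉, e₁₄}
… ∩ ⟦left of e₁₃⟧ = {e₁, e₉, e₁₄} ∩ {e₁, e₂, e₃, e₄, e₆, e₇, e₈, e₉, e₁₀} = {e₁, e₉}
So ⟦chef on e₁₃ who broke left of e₁₃⟧ = {e₁, e₉}.

{e₁, e₉}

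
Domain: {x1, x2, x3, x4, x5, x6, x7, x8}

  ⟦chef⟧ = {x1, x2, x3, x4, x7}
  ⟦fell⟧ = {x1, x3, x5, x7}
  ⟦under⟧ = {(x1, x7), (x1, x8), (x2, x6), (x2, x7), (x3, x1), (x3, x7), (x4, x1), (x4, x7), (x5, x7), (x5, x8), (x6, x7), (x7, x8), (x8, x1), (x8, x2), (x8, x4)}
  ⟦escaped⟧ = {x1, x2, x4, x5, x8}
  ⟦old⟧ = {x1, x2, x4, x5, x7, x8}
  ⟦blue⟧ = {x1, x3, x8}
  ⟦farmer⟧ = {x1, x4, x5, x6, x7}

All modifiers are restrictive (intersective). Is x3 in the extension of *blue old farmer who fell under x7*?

⟦who fell⟧ = ⟦fell⟧ = {x1, x3, x5, x7}
⟦under x7⟧ = {x : ⟨x, x7⟩ ∈ ⟦under⟧} = {x1, x2, x3, x4, x5, x6}
⟦farmer⟧ = {x1, x4, x5, x6, x7}
… ∩ ⟦who fell⟧ = {x1, x4, x5, x6, x7} ∩ {x1, x3, x5, x7} = {x1, x5, x7}
… ∩ ⟦under x7⟧ = {x1, x5, x7} ∩ {x1, x2, x3, x4, x5, x6} = {x1, x5}
… ∩ ⟦blue⟧ = {x1, x5} ∩ {x1, x3, x8} = {x1}
… ∩ ⟦old⟧ = {x1} ∩ {x1, x2, x4, x5, x7, x8} = {x1}
⟦blue old farmer who fell under x7⟧ = {x1}; x3 ∉ this set.

no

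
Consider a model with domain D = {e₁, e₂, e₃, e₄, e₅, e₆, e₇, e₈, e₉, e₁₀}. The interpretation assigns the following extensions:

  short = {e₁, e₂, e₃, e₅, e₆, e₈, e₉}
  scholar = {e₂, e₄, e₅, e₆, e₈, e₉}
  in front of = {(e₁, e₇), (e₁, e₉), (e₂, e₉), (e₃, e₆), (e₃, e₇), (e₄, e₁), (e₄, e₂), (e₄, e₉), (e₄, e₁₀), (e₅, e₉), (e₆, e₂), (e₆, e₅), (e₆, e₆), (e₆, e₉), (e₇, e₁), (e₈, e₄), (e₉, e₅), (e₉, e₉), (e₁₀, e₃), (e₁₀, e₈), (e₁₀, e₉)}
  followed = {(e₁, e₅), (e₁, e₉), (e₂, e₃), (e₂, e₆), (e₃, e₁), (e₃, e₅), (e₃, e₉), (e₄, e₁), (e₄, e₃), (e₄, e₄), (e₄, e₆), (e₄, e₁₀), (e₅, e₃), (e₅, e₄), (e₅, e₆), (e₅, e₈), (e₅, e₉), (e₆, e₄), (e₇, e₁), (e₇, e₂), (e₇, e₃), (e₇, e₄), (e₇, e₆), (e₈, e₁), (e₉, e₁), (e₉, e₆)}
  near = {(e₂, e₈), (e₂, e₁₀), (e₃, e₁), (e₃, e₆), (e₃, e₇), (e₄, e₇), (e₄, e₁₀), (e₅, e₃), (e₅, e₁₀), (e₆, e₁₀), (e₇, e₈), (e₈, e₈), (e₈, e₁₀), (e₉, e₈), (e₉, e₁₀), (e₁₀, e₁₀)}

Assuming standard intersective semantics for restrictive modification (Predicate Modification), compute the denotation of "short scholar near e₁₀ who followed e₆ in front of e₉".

{e₂, e₅, e₉}

⟦near e₁₀⟧ = {x : ⟨x, e₁₀⟩ ∈ ⟦near⟧} = {e₂, e₄, e₅, e₆, e₈, e₉, e₁₀}
⟦who followed e₆⟧ = {x : ⟨x, e₆⟩ ∈ ⟦followed⟧} = {e₂, e₄, e₅, e₇, e₉}
⟦in front of e₉⟧ = {x : ⟨x, e₉⟩ ∈ ⟦in front of⟧} = {e₁, e₂, e₄, e₅, e₆, e₉, e₁₀}
⟦scholar⟧ = {e₂, e₄, e₅, e₆, e₈, e₉}
… ∩ ⟦near e₁₀⟧ = {e₂, e₄, e₅, e₆, e₈, e₉} ∩ {e₂, e₄, e₅, e₆, e₈, e₉, e₁₀} = {e₂, e₄, e₅, e₆, e₈, e₉}
… ∩ ⟦who followed e₆⟧ = {e₂, e₄, e₅, e₆, e₈, e₉} ∩ {e₂, e₄, e₅, e₇, e₉} = {e₂, e₄, e₅, e₉}
… ∩ ⟦in front of e₉⟧ = {e₂, e₄, e₅, e₉} ∩ {e₁, e₂, e₄, e₅, e₆, e₉, e₁₀} = {e₂, e₄, e₅, e₉}
… ∩ ⟦short⟧ = {e₂, e₄, e₅, e₉} ∩ {e₁, e₂, e₃, e₅, e₆, e₈, e₉} = {e₂, e₅, e₉}
So ⟦short scholar near e₁₀ who followed e₆ in front of e₉⟧ = {e₂, e₅, e₉}.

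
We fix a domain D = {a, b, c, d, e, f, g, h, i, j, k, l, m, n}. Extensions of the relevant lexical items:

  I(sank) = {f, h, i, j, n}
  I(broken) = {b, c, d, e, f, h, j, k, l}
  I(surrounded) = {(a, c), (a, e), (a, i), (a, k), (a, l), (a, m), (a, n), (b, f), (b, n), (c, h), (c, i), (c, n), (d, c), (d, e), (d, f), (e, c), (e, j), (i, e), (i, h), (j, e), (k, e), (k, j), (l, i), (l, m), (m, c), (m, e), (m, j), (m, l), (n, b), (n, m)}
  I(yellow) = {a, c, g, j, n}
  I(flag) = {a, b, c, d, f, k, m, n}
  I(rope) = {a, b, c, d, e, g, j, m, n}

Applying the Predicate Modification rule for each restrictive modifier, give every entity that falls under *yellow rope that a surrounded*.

⟦that a surrounded⟧ = {x : ⟨a, x⟩ ∈ ⟦surrounded⟧} = {c, e, i, k, l, m, n}
⟦rope⟧ = {a, b, c, d, e, g, j, m, n}
… ∩ ⟦that a surrounded⟧ = {a, b, c, d, e, g, j, m, n} ∩ {c, e, i, k, l, m, n} = {c, e, m, n}
… ∩ ⟦yellow⟧ = {c, e, m, n} ∩ {a, c, g, j, n} = {c, n}
So ⟦yellow rope that a surrounded⟧ = {c, n}.

{c, n}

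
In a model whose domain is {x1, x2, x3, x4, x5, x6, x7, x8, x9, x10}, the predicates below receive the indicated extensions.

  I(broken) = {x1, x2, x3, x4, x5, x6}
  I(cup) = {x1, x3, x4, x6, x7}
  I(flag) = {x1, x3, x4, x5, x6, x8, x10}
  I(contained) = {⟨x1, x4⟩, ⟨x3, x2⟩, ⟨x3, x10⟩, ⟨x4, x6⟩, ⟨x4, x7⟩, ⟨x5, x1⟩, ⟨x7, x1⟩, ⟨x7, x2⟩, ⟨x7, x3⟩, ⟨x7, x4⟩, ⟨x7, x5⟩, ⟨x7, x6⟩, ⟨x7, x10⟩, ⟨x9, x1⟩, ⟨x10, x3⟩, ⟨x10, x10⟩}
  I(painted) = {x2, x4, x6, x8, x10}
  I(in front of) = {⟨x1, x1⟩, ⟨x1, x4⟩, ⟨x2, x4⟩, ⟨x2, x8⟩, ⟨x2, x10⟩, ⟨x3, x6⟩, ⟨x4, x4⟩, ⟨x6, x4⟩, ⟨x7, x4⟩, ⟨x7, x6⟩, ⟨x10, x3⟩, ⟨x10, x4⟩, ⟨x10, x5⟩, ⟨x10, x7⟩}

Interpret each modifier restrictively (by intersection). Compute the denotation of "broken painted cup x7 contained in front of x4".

{x4, x6}

⟦x7 contained⟧ = {x : ⟨x7, x⟩ ∈ ⟦contained⟧} = {x1, x2, x3, x4, x5, x6, x10}
⟦in front of x4⟧ = {x : ⟨x, x4⟩ ∈ ⟦in front of⟧} = {x1, x2, x4, x6, x7, x10}
⟦cup⟧ = {x1, x3, x4, x6, x7}
… ∩ ⟦x7 contained⟧ = {x1, x3, x4, x6, x7} ∩ {x1, x2, x3, x4, x5, x6, x10} = {x1, x3, x4, x6}
… ∩ ⟦in front of x4⟧ = {x1, x3, x4, x6} ∩ {x1, x2, x4, x6, x7, x10} = {x1, x4, x6}
… ∩ ⟦broken⟧ = {x1, x4, x6} ∩ {x1, x2, x3, x4, x5, x6} = {x1, x4, x6}
… ∩ ⟦painted⟧ = {x1, x4, x6} ∩ {x2, x4, x6, x8, x10} = {x4, x6}
So ⟦broken painted cup x7 contained in front of x4⟧ = {x4, x6}.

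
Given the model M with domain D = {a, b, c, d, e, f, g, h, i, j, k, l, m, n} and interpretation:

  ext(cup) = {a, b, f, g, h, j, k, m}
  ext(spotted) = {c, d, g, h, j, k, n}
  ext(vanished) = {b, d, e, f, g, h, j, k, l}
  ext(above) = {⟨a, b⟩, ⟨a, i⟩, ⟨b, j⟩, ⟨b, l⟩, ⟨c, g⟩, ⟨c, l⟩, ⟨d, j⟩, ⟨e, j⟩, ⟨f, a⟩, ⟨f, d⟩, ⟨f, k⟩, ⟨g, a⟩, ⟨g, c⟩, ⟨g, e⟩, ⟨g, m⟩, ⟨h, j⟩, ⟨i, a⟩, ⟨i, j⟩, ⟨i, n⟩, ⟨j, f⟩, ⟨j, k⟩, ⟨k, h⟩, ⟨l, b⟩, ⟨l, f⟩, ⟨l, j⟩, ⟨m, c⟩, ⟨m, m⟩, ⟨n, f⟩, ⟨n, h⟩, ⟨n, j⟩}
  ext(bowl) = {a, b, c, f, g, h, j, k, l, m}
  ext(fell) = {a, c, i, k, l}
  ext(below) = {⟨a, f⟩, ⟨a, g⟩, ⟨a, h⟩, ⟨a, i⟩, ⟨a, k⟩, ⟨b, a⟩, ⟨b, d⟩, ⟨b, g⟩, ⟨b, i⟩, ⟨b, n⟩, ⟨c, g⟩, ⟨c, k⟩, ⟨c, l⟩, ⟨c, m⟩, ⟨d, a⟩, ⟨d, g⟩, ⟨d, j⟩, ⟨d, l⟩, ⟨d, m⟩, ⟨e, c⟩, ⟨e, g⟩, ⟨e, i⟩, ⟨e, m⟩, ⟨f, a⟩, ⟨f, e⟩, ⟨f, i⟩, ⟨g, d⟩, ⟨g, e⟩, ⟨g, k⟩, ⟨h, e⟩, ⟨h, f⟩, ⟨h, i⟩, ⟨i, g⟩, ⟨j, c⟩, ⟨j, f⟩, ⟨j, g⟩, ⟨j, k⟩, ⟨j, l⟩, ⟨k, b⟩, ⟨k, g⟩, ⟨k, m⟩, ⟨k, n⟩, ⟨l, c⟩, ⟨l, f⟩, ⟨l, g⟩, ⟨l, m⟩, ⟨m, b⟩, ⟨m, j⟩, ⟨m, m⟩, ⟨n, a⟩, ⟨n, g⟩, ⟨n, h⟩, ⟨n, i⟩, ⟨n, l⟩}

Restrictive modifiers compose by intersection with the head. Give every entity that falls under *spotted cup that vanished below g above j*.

⟦that vanished⟧ = ⟦vanished⟧ = {b, d, e, f, g, h, j, k, l}
⟦below g⟧ = {x : ⟨x, g⟩ ∈ ⟦below⟧} = {a, b, c, d, e, i, j, k, l, n}
⟦above j⟧ = {x : ⟨x, j⟩ ∈ ⟦above⟧} = {b, d, e, h, i, l, n}
⟦cup⟧ = {a, b, f, g, h, j, k, m}
… ∩ ⟦that vanished⟧ = {a, b, f, g, h, j, k, m} ∩ {b, d, e, f, g, h, j, k, l} = {b, f, g, h, j, k}
… ∩ ⟦below g⟧ = {b, f, g, h, j, k} ∩ {a, b, c, d, e, i, j, k, l, n} = {b, j, k}
… ∩ ⟦above j⟧ = {b, j, k} ∩ {b, d, e, h, i, l, n} = {b}
… ∩ ⟦spotted⟧ = {b} ∩ {c, d, g, h, j, k, n} = ∅
So ⟦spotted cup that vanished below g above j⟧ = { }.

{ }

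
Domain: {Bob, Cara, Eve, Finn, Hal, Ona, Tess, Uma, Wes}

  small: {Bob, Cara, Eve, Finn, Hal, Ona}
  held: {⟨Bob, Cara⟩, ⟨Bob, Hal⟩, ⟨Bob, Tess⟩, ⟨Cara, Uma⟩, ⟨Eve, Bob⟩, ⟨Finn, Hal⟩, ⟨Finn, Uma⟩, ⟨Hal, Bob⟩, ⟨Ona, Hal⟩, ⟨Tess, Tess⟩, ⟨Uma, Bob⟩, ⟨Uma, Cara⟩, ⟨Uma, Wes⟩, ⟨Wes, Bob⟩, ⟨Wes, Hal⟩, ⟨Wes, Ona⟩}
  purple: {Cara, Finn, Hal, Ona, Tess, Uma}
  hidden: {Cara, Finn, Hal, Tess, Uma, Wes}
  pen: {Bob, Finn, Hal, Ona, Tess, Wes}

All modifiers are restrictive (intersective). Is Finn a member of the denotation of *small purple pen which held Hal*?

yes

⟦which held Hal⟧ = {x : ⟨x, Hal⟩ ∈ ⟦held⟧} = {Bob, Finn, Ona, Wes}
⟦pen⟧ = {Bob, Finn, Hal, Ona, Tess, Wes}
… ∩ ⟦which held Hal⟧ = {Bob, Finn, Hal, Ona, Tess, Wes} ∩ {Bob, Finn, Ona, Wes} = {Bob, Finn, Ona, Wes}
… ∩ ⟦small⟧ = {Bob, Finn, Ona, Wes} ∩ {Bob, Cara, Eve, Finn, Hal, Ona} = {Bob, Finn, Ona}
… ∩ ⟦purple⟧ = {Bob, Finn, Ona} ∩ {Cara, Finn, Hal, Ona, Tess, Uma} = {Finn, Ona}
⟦small purple pen which held Hal⟧ = {Finn, Ona}; Finn ∈ this set.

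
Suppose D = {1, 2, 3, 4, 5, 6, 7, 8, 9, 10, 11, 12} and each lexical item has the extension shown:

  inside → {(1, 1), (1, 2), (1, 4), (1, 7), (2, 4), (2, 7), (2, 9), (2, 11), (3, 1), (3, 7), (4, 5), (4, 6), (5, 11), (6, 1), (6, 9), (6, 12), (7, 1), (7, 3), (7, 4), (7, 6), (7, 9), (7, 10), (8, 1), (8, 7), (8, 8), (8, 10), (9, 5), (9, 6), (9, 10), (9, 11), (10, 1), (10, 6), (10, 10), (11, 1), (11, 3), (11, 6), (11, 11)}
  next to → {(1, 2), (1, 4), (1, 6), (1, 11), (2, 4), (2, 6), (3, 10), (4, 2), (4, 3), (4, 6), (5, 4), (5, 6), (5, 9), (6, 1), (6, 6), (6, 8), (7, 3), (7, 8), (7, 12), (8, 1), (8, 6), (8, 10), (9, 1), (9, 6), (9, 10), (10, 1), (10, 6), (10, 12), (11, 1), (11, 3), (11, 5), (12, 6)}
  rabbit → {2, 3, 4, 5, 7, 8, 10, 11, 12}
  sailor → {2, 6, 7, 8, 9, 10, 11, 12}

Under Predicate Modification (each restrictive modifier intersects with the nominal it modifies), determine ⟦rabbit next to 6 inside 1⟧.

{8, 10}

⟦next to 6⟧ = {x : ⟨x, 6⟩ ∈ ⟦next to⟧} = {1, 2, 4, 5, 6, 8, 9, 10, 12}
⟦inside 1⟧ = {x : ⟨x, 1⟩ ∈ ⟦inside⟧} = {1, 3, 6, 7, 8, 10, 11}
⟦rabbit⟧ = {2, 3, 4, 5, 7, 8, 10, 11, 12}
… ∩ ⟦next to 6⟧ = {2, 3, 4, 5, 7, 8, 10, 11, 12} ∩ {1, 2, 4, 5, 6, 8, 9, 10, 12} = {2, 4, 5, 8, 10, 12}
… ∩ ⟦inside 1⟧ = {2, 4, 5, 8, 10, 12} ∩ {1, 3, 6, 7, 8, 10, 11} = {8, 10}
So ⟦rabbit next to 6 inside 1⟧ = {8, 10}.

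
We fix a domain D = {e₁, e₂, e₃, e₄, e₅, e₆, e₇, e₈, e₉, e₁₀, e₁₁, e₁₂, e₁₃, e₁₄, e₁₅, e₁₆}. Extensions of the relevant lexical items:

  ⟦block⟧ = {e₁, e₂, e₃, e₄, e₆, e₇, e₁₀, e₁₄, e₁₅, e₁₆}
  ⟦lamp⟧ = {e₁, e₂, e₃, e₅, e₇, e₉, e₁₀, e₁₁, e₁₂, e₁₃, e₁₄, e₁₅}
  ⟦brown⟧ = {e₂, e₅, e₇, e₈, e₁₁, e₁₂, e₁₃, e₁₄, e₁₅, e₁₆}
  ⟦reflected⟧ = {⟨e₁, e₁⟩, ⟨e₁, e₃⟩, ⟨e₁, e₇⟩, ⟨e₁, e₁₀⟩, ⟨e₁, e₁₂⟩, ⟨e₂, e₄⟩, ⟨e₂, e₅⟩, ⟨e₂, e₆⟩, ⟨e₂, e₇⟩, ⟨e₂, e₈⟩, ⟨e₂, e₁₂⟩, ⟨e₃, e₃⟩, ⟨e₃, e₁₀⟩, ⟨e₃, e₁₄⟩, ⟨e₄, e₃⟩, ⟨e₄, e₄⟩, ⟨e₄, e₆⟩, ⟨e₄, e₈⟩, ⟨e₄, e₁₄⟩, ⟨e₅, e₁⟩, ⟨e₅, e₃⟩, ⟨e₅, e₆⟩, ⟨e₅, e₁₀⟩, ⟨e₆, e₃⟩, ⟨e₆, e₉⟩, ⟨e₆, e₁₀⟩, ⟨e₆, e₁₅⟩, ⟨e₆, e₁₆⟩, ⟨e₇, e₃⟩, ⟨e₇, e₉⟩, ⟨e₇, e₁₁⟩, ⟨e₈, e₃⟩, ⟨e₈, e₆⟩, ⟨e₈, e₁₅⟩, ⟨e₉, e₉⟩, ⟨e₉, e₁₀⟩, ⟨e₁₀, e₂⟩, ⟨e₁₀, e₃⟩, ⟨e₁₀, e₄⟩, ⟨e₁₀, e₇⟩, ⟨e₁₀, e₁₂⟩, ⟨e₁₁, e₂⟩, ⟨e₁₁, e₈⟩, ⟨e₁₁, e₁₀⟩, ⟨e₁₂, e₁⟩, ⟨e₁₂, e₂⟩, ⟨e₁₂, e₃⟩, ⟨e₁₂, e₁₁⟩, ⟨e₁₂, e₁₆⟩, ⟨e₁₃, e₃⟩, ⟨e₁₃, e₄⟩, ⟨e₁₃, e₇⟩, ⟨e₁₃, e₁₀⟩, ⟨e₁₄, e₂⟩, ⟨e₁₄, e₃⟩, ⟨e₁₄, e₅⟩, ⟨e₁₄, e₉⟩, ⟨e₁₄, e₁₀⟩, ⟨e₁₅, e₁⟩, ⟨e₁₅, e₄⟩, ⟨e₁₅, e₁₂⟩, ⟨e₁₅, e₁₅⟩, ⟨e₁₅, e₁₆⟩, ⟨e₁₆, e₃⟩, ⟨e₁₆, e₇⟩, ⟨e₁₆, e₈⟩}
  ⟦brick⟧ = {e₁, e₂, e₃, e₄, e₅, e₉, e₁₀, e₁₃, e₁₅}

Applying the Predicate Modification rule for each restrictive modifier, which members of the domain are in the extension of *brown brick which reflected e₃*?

⟦which reflected e₃⟧ = {x : ⟨x, e₃⟩ ∈ ⟦reflected⟧} = {e₁, e₃, e₄, e₅, e₆, e₇, e₈, e₁₀, e₁₂, e₁₃, e₁₄, e₁₆}
⟦brick⟧ = {e₁, e₂, e₃, e₄, e₅, e₉, e₁₀, e₁₃, e₁₅}
… ∩ ⟦which reflected e₃⟧ = {e₁, e₂, e₃, e₄, e₅, e₉, e₁₀, e₁₃, e₁₅} ∩ {e₁, e₃, e₄, e₅, e₆, e₇, e₈, e₁₀, e₁₂, e₁₃, e₁₄, e₁₆} = {e₁, e₃, e₄, e₅, e₁₀, e₁₃}
… ∩ ⟦brown⟧ = {e₁, e₃, e₄, e₅, e₁₀, e₁₃} ∩ {e₂, e₅, e₇, e₈, e₁₁, e₁₂, e₁₃, e₁₄, e₁₅, e₁₆} = {e₅, e₁₃}
So ⟦brown brick which reflected e₃⟧ = {e₅, e₁₃}.

{e₅, e₁₃}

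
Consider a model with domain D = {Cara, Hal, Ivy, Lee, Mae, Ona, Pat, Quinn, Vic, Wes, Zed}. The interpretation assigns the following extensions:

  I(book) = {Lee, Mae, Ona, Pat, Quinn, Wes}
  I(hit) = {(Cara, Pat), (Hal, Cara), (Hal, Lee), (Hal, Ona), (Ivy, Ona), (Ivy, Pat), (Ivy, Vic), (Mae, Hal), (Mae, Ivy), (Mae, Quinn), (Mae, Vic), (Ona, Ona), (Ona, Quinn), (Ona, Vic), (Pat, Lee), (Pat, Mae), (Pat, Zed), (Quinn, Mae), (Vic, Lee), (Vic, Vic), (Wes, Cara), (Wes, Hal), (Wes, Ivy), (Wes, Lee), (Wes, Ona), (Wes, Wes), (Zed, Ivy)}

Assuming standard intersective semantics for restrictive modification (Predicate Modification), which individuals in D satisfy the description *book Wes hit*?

{Lee, Ona, Wes}

⟦Wes hit⟧ = {x : ⟨Wes, x⟩ ∈ ⟦hit⟧} = {Cara, Hal, Ivy, Lee, Ona, Wes}
⟦book⟧ = {Lee, Mae, Ona, Pat, Quinn, Wes}
… ∩ ⟦Wes hit⟧ = {Lee, Mae, Ona, Pat, Quinn, Wes} ∩ {Cara, Hal, Ivy, Lee, Ona, Wes} = {Lee, Ona, Wes}
So ⟦book Wes hit⟧ = {Lee, Ona, Wes}.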